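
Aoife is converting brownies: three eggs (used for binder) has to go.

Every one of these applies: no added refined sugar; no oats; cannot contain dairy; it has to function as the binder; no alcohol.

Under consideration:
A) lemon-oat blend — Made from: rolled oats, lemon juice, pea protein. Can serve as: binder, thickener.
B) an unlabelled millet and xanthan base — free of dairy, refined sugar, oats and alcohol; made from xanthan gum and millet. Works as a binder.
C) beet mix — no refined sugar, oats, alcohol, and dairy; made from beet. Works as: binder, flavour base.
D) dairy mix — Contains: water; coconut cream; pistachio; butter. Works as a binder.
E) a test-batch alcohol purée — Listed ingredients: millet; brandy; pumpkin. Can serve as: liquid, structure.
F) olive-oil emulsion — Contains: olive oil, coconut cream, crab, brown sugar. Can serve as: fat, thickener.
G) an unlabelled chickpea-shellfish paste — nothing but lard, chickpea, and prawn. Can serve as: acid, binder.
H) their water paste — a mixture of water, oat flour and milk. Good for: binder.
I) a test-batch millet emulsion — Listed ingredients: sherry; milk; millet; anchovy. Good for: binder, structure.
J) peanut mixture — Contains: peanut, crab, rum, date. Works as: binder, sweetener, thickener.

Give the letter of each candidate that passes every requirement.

B, C, G

A: has rolled oats, so not oat-free — no
B: all constraints satisfied — valid
C: no alcohol, no dairy — valid
D: has butter, so not dairy-free — no
E: not usable as a binder; has brandy, so not alcohol-free — reject
F: not usable as a binder; has brown sugar, so not no-added-sugar — no
G: nothing on the exclusion list — keep
H: has oat flour, so not oat-free; has milk, so not dairy-free — no
I: has milk, so not dairy-free; has sherry, so not alcohol-free — out
J: has rum, so not alcohol-free — reject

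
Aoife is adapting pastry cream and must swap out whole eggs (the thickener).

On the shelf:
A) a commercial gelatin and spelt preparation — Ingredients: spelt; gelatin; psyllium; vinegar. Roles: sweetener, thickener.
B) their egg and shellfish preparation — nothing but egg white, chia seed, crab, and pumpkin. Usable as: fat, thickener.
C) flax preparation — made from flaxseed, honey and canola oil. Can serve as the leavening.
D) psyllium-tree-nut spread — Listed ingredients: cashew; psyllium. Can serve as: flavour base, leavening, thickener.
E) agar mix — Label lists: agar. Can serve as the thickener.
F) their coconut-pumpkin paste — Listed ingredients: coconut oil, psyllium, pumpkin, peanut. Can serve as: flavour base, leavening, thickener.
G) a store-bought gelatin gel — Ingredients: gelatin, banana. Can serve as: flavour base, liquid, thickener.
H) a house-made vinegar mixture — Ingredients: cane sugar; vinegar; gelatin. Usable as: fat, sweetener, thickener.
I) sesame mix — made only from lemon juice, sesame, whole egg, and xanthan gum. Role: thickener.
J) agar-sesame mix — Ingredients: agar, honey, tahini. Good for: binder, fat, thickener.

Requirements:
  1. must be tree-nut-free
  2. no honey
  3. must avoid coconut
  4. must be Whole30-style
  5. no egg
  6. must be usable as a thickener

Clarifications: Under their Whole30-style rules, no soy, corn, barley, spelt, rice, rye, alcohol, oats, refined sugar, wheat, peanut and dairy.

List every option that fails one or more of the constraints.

A, B, C, D, F, H, I, J

A: has spelt, so not Whole30-style — no
B: has egg white, so not egg-free — out
C: not usable as a thickener; has honey, so not honey-free — out
D: has cashew, so not tree-nut-free — out
E: every rule checks out — keep
F: has peanut, so not Whole30-style; has coconut oil, so not coconut-free — out
G: works as a thickener, no honey, Whole30-style — keep
H: has cane sugar, so not Whole30-style — no
I: has whole egg, so not egg-free — out
J: has honey, so not honey-free — no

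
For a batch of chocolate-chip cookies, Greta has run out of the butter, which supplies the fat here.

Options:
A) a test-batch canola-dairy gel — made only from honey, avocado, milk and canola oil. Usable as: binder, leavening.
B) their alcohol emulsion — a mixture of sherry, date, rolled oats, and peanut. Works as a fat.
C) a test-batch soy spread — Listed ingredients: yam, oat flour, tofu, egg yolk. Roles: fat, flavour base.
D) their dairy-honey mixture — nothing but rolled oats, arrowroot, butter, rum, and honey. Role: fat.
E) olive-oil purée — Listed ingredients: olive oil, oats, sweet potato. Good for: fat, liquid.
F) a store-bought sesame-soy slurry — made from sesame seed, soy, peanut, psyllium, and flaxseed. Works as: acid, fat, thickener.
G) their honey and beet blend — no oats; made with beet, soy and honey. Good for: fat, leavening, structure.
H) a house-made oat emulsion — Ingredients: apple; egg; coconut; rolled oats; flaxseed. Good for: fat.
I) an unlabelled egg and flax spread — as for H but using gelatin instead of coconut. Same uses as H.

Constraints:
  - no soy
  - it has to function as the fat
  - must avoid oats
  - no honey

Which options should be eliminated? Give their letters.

A: not usable as a fat; has honey, so not honey-free — reject
B: has rolled oats, so not oat-free — out
C: has oat flour, so not oat-free; has tofu, so not soy-free — reject
D: has honey, so not honey-free; has rolled oats, so not oat-free — reject
E: has oats, so not oat-free — out
F: has soy, so not soy-free — reject
G: has honey, so not honey-free; has soy, so not soy-free — no
H: has rolled oats, so not oat-free — out
I: has rolled oats, so not oat-free — no

A, B, C, D, E, F, G, H, I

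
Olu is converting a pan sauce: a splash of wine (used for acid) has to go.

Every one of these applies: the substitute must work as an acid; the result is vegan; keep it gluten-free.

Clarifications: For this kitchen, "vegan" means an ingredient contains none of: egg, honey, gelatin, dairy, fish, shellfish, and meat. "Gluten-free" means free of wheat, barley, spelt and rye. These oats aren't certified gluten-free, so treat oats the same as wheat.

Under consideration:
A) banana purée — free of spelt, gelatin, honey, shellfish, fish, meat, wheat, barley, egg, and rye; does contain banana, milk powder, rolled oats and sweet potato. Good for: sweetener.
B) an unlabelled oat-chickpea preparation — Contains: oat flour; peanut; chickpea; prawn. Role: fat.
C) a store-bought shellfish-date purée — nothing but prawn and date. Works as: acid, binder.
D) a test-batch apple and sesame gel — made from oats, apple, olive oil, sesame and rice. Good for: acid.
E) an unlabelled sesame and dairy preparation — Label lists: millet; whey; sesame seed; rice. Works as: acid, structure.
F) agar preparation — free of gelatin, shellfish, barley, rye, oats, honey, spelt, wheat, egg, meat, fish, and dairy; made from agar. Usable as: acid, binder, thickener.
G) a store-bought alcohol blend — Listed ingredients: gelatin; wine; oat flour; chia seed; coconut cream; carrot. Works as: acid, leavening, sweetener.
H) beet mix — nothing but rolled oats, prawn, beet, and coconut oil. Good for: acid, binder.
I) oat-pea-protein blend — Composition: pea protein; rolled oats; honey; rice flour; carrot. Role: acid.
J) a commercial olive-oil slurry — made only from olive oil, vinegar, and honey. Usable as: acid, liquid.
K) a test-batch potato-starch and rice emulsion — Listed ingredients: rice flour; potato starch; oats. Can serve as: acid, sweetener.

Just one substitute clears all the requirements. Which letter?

A: not usable as an acid; has milk powder, so not vegan (and 1 more) — no
B: not usable as an acid; has prawn, so not vegan (and 1 more) — no
C: has prawn, so not vegan — reject
D: has oats, so not gluten-free — reject
E: has whey, so not vegan — out
F: all constraints satisfied — valid
G: has gelatin, so not vegan; has oat flour, so not gluten-free — reject
H: has prawn, so not vegan; has rolled oats, so not gluten-free — out
I: has honey, so not vegan; has rolled oats, so not gluten-free — reject
J: has honey, so not vegan — reject
K: has oats, so not gluten-free — out

F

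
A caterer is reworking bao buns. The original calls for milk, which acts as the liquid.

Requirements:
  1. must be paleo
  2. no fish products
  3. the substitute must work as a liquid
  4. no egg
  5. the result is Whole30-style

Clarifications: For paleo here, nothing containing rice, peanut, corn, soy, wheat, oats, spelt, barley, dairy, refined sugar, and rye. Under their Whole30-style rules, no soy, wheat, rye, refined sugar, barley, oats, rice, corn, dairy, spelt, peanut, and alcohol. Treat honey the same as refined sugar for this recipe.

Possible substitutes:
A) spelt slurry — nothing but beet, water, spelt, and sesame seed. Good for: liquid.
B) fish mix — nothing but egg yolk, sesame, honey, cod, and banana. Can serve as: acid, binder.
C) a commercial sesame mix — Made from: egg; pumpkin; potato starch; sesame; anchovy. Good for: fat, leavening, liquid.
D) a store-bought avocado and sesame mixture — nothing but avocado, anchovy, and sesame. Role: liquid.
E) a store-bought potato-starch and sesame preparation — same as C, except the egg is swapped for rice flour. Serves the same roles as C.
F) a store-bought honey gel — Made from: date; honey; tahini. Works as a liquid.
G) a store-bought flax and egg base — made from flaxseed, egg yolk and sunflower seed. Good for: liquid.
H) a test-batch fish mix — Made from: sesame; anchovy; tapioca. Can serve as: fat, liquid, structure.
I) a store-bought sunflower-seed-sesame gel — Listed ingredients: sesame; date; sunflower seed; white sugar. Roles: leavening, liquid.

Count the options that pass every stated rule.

0

A: has spelt, so not paleo; has spelt, so not Whole30-style — reject
B: not usable as a liquid; has honey, so not paleo (and 3 more) — reject
C: has egg, so not egg-free; has anchovy, so not fish-free — reject
D: has anchovy, so not fish-free — reject
E: has rice flour, so not paleo; has rice flour, so not Whole30-style (and 1 more) — reject
F: has honey, so not paleo; has honey, so not Whole30-style — reject
G: has egg yolk, so not egg-free — reject
H: has anchovy, so not fish-free — out
I: has white sugar, so not paleo; has white sugar, so not Whole30-style — out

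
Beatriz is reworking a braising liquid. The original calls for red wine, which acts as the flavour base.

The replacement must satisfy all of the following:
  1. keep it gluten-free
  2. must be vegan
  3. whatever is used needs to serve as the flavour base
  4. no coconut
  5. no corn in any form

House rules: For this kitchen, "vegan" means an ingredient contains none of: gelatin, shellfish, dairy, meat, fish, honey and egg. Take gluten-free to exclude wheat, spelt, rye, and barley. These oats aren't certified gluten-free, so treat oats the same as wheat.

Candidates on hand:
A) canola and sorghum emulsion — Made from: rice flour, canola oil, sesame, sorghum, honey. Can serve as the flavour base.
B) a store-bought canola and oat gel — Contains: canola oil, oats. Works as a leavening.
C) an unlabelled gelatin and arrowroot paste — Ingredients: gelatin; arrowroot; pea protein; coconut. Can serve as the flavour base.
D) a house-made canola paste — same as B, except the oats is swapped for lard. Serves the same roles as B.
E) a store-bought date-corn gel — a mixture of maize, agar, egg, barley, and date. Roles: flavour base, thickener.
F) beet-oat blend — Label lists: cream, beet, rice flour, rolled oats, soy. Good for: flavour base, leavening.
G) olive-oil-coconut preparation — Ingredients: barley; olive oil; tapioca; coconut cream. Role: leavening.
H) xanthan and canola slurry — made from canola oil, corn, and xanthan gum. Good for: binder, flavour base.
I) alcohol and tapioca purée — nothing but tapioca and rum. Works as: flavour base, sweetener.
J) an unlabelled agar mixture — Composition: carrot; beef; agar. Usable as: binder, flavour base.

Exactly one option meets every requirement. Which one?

I

A: has honey, so not vegan — out
B: not usable as a flavour base; has oats, so not gluten-free — out
C: has gelatin, so not vegan; has coconut, so not coconut-free — no
D: not usable as a flavour base; has lard, so not vegan — out
E: has egg, so not vegan; has barley, so not gluten-free (and 1 more) — no
F: has cream, so not vegan; has rolled oats, so not gluten-free — reject
G: not usable as a flavour base; has barley, so not gluten-free (and 1 more) — reject
H: has corn, so not corn-free — no
I: all constraints satisfied — keep
J: has beef, so not vegan — out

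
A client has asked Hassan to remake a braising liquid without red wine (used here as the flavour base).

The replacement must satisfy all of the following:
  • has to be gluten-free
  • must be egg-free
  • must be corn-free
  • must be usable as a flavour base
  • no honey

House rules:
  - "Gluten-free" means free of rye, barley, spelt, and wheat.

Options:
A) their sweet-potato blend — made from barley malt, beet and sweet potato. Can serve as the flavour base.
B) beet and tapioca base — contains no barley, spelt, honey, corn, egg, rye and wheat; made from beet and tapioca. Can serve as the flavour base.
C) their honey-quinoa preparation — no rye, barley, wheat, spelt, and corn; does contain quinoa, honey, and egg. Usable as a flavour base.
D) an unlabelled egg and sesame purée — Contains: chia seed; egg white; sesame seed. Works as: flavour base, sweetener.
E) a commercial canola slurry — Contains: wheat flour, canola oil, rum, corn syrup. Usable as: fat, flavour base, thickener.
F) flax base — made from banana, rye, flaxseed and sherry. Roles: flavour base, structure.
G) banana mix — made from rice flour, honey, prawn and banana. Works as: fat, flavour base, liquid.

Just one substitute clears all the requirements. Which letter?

B

A: has barley malt, so not gluten-free — no
B: nothing on the exclusion list — OK
C: has honey, so not honey-free; has egg, so not egg-free — reject
D: has egg white, so not egg-free — out
E: has wheat flour, so not gluten-free; has corn syrup, so not corn-free — out
F: has rye, so not gluten-free — no
G: has honey, so not honey-free — reject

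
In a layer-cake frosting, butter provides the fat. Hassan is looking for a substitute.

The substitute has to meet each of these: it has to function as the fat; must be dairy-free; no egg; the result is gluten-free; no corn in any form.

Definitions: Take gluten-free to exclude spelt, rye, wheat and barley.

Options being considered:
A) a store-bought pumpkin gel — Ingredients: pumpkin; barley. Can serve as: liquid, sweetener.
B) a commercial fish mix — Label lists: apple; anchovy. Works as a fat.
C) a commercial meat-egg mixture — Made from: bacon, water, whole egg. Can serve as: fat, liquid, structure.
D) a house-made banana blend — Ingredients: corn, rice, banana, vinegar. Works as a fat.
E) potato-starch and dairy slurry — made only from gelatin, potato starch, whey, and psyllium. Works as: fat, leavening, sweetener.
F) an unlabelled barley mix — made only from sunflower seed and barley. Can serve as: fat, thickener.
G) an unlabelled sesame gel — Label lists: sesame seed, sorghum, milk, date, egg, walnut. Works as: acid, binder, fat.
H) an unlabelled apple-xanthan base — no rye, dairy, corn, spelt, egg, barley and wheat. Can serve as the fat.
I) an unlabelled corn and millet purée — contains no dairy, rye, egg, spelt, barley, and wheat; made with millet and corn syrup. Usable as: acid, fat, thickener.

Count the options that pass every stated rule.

A: not usable as a fat; has barley, so not gluten-free — out
B: works as a fat, no corn, no egg — keep
C: has whole egg, so not egg-free — no
D: has corn, so not corn-free — out
E: has whey, so not dairy-free — no
F: has barley, so not gluten-free — no
G: has egg, so not egg-free; has milk, so not dairy-free — out
H: gluten-free, no corn — keep
I: has corn syrup, so not corn-free — out

2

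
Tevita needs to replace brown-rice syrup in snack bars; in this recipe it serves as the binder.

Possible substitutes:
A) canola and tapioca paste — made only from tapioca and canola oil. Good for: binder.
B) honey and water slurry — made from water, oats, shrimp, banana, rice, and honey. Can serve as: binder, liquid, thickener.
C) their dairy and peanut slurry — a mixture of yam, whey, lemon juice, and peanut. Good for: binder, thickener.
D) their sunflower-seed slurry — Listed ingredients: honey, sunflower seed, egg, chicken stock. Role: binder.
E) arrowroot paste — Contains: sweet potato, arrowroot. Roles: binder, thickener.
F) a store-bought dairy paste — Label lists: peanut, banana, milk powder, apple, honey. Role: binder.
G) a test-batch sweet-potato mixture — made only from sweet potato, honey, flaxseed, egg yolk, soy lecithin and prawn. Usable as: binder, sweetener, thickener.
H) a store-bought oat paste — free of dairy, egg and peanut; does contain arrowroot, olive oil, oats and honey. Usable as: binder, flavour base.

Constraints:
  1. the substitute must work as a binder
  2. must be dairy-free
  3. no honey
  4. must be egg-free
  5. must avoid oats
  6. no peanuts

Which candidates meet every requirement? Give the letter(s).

A: every rule checks out — OK
B: has oats, so not oat-free; has honey, so not honey-free — no
C: has peanut, so not peanut-free; has whey, so not dairy-free — reject
D: has honey, so not honey-free; has egg, so not egg-free — no
E: nothing on the exclusion list — keep
F: has peanut, so not peanut-free; has honey, so not honey-free (and 1 more) — no
G: has honey, so not honey-free; has egg yolk, so not egg-free — reject
H: has oats, so not oat-free; has honey, so not honey-free — no

A, E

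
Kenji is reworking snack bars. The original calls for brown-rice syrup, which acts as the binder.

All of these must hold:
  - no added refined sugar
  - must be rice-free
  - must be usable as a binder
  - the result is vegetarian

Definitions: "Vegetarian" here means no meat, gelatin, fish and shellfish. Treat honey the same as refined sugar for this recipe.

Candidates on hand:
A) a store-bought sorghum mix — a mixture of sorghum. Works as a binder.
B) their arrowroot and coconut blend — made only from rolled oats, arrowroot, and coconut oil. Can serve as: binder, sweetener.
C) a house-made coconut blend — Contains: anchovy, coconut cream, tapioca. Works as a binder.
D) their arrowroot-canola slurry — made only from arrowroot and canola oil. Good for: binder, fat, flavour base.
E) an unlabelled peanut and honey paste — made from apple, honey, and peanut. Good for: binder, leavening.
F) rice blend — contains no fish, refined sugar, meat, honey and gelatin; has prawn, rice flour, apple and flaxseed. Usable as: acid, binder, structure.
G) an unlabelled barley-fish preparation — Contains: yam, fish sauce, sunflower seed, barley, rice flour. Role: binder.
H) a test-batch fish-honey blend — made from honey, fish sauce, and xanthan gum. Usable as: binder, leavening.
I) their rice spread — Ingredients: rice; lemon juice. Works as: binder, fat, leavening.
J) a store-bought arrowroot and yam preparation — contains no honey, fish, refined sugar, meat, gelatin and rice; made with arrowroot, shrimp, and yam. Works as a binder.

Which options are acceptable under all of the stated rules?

A, B, D

A: every rule checks out — OK
B: every rule checks out — OK
C: has anchovy, so not vegetarian — reject
D: no-added-sugar, no rice — OK
E: has honey, so not no-added-sugar — no
F: has prawn, so not vegetarian; has rice flour, so not rice-free — reject
G: has fish sauce, so not vegetarian; has rice flour, so not rice-free — no
H: has fish sauce, so not vegetarian; has honey, so not no-added-sugar — no
I: has rice, so not rice-free — out
J: has shrimp, so not vegetarian — no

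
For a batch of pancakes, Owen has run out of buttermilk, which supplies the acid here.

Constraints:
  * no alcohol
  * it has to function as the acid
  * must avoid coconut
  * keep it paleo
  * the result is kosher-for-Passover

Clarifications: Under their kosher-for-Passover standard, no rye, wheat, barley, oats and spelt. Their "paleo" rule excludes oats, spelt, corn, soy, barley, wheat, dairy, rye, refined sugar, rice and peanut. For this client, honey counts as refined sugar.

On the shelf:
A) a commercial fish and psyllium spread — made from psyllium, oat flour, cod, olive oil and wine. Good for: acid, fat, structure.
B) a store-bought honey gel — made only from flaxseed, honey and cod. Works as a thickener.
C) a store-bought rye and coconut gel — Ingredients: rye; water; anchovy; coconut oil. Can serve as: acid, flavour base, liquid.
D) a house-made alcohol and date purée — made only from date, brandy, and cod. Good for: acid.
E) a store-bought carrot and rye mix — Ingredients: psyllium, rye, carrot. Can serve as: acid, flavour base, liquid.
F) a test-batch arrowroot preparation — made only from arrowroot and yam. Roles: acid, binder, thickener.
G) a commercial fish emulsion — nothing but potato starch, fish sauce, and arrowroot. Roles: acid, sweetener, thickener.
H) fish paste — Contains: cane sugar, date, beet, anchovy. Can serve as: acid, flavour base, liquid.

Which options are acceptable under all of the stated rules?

A: has oat flour, so not kosher-for-Passover; has oat flour, so not paleo (and 1 more) — reject
B: not usable as an acid; has honey, so not paleo — reject
C: has rye, so not kosher-for-Passover; has rye, so not paleo (and 1 more) — out
D: has brandy, so not alcohol-free — reject
E: has rye, so not kosher-for-Passover; has rye, so not paleo — no
F: paleo, kosher-for-Passover — valid
G: only fish sauce, arrowroot and potato starch; none excluded — keep
H: has cane sugar, so not paleo — out

F, G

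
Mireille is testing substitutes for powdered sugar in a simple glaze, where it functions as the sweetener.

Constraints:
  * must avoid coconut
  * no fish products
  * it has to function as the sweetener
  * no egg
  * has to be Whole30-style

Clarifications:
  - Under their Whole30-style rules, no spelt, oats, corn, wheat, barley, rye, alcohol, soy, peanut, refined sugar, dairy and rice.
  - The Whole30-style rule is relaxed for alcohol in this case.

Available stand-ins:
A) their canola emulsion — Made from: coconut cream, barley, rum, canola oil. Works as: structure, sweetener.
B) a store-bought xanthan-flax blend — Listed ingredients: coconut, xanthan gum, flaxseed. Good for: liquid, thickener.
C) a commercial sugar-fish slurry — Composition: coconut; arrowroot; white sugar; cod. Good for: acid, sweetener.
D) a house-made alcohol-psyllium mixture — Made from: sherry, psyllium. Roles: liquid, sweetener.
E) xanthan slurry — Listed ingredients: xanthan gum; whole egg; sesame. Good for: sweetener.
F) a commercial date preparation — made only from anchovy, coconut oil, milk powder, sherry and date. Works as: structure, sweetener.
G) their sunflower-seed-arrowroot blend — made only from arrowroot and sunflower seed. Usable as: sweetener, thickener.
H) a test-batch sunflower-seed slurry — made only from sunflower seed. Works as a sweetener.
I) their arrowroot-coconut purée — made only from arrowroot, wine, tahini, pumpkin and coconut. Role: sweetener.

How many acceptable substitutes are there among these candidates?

3

A: has barley, so not Whole30-style; has coconut cream, so not coconut-free — no
B: not usable as a sweetener; has coconut, so not coconut-free — out
C: has white sugar, so not Whole30-style; has coconut, so not coconut-free (and 1 more) — reject
D: alcohol is permitted under the Whole30-style carve-out; nothing else excluded — valid
E: has whole egg, so not egg-free — reject
F: has milk powder, so not Whole30-style; has coconut oil, so not coconut-free (and 1 more) — no
G: works as a sweetener, Whole30-style, no egg — OK
H: works as a sweetener, no fish, Whole30-style — OK
I: has coconut, so not coconut-free — reject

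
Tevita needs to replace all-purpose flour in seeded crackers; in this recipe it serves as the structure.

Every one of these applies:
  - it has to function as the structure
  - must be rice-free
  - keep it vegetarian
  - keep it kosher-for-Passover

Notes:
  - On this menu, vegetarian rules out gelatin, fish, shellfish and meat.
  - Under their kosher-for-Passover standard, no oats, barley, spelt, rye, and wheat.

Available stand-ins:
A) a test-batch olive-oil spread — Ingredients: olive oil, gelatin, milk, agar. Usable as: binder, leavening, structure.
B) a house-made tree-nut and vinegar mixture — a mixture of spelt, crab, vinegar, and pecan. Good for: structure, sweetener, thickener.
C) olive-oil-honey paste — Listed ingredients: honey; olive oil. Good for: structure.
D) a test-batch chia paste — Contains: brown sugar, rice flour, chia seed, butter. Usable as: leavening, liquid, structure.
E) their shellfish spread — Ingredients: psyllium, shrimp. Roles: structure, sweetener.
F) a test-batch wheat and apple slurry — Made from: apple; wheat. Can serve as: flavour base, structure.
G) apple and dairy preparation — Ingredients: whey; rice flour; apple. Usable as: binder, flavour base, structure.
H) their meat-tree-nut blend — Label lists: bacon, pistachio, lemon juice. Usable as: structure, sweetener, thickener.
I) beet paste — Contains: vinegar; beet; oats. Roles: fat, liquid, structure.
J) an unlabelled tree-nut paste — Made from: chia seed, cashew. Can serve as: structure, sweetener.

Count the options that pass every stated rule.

2

A: has gelatin, so not vegetarian — out
B: has crab, so not vegetarian; has spelt, so not kosher-for-Passover — reject
C: only honey and olive oil; none excluded — OK
D: has rice flour, so not rice-free — out
E: has shrimp, so not vegetarian — reject
F: has wheat, so not kosher-for-Passover — no
G: has rice flour, so not rice-free — reject
H: has bacon, so not vegetarian — no
I: has oats, so not kosher-for-Passover — reject
J: vegetarian, no rice — OK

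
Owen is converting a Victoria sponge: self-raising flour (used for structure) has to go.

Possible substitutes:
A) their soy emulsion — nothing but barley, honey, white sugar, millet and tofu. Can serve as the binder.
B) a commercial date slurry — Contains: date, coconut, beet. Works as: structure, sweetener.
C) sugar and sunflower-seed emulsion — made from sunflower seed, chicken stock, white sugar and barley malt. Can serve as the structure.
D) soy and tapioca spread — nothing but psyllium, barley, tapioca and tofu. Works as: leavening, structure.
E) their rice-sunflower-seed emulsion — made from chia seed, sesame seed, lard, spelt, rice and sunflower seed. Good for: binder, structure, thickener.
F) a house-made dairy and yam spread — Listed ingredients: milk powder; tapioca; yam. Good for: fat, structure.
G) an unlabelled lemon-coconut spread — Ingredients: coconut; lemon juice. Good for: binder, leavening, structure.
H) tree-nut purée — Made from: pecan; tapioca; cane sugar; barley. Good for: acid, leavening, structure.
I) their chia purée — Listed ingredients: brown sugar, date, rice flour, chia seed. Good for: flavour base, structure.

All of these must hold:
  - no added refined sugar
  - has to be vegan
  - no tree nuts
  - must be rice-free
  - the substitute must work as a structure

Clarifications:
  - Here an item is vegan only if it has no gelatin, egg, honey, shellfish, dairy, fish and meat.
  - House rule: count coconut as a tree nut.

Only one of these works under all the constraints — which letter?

D

A: not usable as a structure; has honey, so not vegan (and 1 more) — no
B: has coconut, so not tree-nut-free — reject
C: has chicken stock, so not vegan; has white sugar, so not no-added-sugar — reject
D: barley and tofu etc. — none of it excluded — valid
E: has lard, so not vegan; has rice, so not rice-free — reject
F: has milk powder, so not vegan — reject
G: has coconut, so not tree-nut-free — reject
H: has pecan, so not tree-nut-free; has cane sugar, so not no-added-sugar — out
I: has brown sugar, so not no-added-sugar; has rice flour, so not rice-free — out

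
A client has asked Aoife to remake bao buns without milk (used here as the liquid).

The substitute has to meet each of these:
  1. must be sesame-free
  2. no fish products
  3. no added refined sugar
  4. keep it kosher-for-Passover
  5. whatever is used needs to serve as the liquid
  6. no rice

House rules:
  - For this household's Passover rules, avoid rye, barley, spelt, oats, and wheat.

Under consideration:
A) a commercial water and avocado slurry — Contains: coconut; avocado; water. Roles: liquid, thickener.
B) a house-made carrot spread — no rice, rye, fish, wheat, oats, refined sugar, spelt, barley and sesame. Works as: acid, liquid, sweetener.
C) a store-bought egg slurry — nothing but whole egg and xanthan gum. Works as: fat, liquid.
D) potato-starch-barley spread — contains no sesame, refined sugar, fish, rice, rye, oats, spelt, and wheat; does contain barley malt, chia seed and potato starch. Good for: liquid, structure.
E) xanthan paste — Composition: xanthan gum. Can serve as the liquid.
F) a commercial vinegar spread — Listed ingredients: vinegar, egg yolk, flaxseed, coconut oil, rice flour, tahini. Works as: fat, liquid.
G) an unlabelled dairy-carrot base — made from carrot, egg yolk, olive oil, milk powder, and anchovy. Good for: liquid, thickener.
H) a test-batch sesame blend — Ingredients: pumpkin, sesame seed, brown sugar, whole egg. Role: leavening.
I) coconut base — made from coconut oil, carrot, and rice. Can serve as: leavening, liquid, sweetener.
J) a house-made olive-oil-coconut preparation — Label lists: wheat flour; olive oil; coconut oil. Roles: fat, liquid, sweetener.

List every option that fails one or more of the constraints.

A: works as a liquid, no fish, no sesame — keep
B: all constraints satisfied — OK
C: only whole egg and xanthan gum; none excluded — valid
D: has barley malt, so not kosher-for-Passover — out
E: all constraints satisfied — keep
F: has tahini, so not sesame-free; has rice flour, so not rice-free — reject
G: has anchovy, so not fish-free — out
H: not usable as a liquid; has sesame seed, so not sesame-free (and 1 more) — out
I: has rice, so not rice-free — no
J: has wheat flour, so not kosher-for-Passover — no

D, F, G, H, I, J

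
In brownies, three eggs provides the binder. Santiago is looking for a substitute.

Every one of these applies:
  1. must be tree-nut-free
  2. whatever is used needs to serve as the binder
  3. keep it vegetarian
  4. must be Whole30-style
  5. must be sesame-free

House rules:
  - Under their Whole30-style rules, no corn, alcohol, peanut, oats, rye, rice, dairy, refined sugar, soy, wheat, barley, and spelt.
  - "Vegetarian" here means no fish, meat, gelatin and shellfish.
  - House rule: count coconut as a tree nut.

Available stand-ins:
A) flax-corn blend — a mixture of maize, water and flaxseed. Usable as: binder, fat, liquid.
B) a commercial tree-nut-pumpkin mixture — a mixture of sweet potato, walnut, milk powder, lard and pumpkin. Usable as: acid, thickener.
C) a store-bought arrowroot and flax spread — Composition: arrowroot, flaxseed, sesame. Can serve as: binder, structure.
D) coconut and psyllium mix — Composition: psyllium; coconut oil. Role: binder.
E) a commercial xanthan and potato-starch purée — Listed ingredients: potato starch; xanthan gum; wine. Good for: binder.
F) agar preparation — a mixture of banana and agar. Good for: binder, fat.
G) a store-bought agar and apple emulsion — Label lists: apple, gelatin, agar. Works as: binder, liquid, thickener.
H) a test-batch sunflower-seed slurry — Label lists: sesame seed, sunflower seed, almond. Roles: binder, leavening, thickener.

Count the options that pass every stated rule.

1

A: has maize, so not Whole30-style — out
B: not usable as a binder; has milk powder, so not Whole30-style (and 2 more) — no
C: has sesame, so not sesame-free — reject
D: has coconut oil, so not tree-nut-free — no
E: has wine, so not Whole30-style — no
F: works as a binder, Whole30-style, no sesame — valid
G: has gelatin, so not vegetarian — out
H: has sesame seed, so not sesame-free; has almond, so not tree-nut-free — out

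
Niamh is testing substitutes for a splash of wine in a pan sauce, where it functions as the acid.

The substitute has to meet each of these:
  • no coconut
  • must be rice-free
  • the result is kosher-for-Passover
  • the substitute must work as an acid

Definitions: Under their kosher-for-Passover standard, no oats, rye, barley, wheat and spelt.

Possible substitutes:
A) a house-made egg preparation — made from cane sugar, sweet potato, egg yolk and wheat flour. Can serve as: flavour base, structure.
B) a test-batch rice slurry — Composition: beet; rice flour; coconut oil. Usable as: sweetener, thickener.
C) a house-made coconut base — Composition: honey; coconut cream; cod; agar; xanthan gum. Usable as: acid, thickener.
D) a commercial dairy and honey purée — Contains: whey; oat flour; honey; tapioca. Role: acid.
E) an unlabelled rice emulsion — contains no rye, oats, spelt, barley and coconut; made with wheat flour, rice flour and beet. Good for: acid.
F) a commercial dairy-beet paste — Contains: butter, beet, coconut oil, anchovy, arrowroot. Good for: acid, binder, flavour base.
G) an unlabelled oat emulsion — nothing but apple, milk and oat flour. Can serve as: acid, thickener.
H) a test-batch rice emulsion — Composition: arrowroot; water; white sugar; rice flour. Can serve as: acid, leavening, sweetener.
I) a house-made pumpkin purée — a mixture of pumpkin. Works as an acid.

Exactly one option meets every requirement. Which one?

A: not usable as an acid; has wheat flour, so not kosher-for-Passover — reject
B: not usable as an acid; has rice flour, so not rice-free (and 1 more) — no
C: has coconut cream, so not coconut-free — out
D: has oat flour, so not kosher-for-Passover — no
E: has wheat flour, so not kosher-for-Passover; has rice flour, so not rice-free — no
F: has coconut oil, so not coconut-free — no
G: has oat flour, so not kosher-for-Passover — out
H: has rice flour, so not rice-free — out
I: nothing on the exclusion list — valid

I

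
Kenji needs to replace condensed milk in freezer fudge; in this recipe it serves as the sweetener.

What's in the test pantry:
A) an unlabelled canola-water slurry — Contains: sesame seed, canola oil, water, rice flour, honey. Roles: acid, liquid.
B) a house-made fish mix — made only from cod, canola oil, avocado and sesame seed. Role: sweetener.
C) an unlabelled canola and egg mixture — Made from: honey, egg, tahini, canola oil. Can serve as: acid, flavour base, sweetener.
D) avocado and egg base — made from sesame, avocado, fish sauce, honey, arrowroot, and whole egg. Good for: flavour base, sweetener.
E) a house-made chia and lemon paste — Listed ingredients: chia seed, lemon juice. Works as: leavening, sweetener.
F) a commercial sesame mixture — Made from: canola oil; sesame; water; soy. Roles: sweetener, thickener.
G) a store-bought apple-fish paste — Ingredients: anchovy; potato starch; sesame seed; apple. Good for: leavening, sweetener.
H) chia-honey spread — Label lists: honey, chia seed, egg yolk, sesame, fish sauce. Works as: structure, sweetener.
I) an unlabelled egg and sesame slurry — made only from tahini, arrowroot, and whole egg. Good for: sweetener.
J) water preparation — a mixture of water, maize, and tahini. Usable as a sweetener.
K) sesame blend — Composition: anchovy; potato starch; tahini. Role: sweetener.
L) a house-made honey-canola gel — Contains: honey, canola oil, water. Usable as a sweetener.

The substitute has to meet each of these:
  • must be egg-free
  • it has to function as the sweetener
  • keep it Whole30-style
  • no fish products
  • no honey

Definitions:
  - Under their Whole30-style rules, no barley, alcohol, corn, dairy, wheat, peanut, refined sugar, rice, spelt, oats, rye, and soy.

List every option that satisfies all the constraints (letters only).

E

A: not usable as a sweetener; has rice flour, so not Whole30-style (and 1 more) — no
B: has cod, so not fish-free — no
C: has honey, so not honey-free; has egg, so not egg-free — out
D: has fish sauce, so not fish-free; has honey, so not honey-free (and 1 more) — out
E: only chia seed and lemon juice; none excluded — OK
F: has soy, so not Whole30-style — reject
G: has anchovy, so not fish-free — reject
H: has fish sauce, so not fish-free; has honey, so not honey-free (and 1 more) — reject
I: has whole egg, so not egg-free — no
J: has maize, so not Whole30-style — out
K: has anchovy, so not fish-free — out
L: has honey, so not honey-free — no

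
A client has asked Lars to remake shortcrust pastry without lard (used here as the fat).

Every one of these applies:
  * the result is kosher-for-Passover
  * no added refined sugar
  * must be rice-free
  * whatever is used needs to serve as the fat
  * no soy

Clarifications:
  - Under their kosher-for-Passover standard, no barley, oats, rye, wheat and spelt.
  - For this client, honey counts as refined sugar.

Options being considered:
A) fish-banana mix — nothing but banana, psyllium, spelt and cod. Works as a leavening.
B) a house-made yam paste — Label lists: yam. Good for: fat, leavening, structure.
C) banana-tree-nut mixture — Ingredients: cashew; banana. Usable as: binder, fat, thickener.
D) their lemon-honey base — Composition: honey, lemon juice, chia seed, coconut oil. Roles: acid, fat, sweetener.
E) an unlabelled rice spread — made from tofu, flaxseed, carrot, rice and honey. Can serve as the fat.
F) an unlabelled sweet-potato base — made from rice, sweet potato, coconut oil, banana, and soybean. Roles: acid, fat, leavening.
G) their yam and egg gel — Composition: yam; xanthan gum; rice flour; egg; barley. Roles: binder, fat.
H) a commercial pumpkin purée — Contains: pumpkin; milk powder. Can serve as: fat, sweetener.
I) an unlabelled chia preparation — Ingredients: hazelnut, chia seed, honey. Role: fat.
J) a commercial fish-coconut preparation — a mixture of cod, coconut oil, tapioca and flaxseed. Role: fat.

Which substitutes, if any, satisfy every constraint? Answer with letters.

B, C, H, J

A: not usable as a fat; has spelt, so not kosher-for-Passover — no
B: works as a fat, no-added-sugar, no soy — valid
C: works as a fat, no soy, no rice — OK
D: has honey, so not no-added-sugar — out
E: has honey, so not no-added-sugar; has rice, so not rice-free (and 1 more) — no
F: has rice, so not rice-free; has soybean, so not soy-free — reject
G: has barley, so not kosher-for-Passover; has rice flour, so not rice-free — reject
H: all constraints satisfied — OK
I: has honey, so not no-added-sugar — out
J: nothing on the exclusion list — keep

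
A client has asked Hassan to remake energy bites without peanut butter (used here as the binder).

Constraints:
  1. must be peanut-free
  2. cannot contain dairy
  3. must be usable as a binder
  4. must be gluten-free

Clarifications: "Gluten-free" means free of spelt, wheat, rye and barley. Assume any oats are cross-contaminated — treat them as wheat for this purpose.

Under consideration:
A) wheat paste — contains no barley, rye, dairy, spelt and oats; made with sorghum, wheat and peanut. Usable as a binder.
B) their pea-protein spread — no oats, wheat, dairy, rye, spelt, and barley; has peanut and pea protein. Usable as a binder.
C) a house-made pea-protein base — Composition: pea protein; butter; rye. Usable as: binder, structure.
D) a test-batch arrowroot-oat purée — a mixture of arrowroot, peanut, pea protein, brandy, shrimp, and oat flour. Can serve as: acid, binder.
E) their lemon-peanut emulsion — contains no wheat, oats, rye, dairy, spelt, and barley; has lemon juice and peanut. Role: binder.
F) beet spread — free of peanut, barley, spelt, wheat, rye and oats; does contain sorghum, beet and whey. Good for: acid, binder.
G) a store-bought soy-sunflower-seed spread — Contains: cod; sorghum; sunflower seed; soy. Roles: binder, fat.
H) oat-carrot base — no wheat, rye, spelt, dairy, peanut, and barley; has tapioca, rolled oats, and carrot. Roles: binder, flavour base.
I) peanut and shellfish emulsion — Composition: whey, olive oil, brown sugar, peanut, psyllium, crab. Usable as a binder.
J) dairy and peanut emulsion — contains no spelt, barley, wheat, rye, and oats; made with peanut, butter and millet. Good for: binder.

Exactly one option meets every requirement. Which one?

A: has wheat, so not gluten-free; has peanut, so not peanut-free — reject
B: has peanut, so not peanut-free — reject
C: has rye, so not gluten-free; has butter, so not dairy-free — reject
D: has oat flour, so not gluten-free; has peanut, so not peanut-free — reject
E: has peanut, so not peanut-free — no
F: has whey, so not dairy-free — reject
G: cod and soy etc. — none of it excluded — OK
H: has rolled oats, so not gluten-free — no
I: has peanut, so not peanut-free; has whey, so not dairy-free — reject
J: has peanut, so not peanut-free; has butter, so not dairy-free — no

G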